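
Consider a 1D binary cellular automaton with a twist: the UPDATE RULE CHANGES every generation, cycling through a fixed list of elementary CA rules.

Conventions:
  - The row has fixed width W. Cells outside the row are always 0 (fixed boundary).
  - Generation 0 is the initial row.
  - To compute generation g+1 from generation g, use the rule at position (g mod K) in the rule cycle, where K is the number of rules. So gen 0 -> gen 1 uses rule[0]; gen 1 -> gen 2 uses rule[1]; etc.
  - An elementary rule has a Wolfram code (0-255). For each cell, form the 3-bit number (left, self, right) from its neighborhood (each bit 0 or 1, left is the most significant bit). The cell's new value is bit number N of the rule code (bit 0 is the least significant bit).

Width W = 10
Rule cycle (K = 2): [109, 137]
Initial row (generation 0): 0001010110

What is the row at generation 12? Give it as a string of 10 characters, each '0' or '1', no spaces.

Gen 0: 0001010110
Gen 1 (rule 109): 1101111110
Gen 2 (rule 137): 1001111100
Gen 3 (rule 109): 1001000101
Gen 4 (rule 137): 0000010000
Gen 5 (rule 109): 1111010111
Gen 6 (rule 137): 1110000110
Gen 7 (rule 109): 1010110110
Gen 8 (rule 137): 0000100100
Gen 9 (rule 109): 1110100101
Gen 10 (rule 137): 1100000000
Gen 11 (rule 109): 1101111111
Gen 12 (rule 137): 1001111110

Answer: 1001111110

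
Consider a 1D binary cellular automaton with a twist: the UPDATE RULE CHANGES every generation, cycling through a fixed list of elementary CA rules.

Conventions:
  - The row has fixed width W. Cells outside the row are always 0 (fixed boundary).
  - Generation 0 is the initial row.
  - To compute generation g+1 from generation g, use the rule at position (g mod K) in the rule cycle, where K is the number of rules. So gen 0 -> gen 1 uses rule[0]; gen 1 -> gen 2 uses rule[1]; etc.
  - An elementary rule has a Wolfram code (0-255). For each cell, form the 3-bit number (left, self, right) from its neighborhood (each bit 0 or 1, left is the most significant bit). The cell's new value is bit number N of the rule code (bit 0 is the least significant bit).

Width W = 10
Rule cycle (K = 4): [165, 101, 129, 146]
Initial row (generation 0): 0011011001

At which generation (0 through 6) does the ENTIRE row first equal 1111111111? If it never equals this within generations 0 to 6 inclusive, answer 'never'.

Answer: 5

Derivation:
Gen 0: 0011011001
Gen 1 (rule 165): 1000100001
Gen 2 (rule 101): 1010101101
Gen 3 (rule 129): 0000000000
Gen 4 (rule 146): 0000000000
Gen 5 (rule 165): 1111111111
Gen 6 (rule 101): 0000000001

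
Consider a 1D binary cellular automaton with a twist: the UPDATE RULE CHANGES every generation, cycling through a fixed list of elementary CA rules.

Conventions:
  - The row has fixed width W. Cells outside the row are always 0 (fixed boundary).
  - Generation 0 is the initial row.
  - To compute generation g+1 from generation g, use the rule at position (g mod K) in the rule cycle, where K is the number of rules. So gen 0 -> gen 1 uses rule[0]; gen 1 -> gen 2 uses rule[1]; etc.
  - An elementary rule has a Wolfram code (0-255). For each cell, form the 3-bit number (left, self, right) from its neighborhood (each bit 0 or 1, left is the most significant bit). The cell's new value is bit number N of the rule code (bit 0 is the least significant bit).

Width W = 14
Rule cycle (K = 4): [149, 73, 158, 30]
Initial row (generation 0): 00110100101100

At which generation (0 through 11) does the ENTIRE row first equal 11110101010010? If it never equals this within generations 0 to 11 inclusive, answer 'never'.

Answer: never

Derivation:
Gen 0: 00110100101100
Gen 1 (rule 149): 10000110100011
Gen 2 (rule 73): 00110110001011
Gen 3 (rule 158): 01100101011010
Gen 4 (rule 30): 11011101010011
Gen 5 (rule 149): 00001001011000
Gen 6 (rule 73): 11100000011011
Gen 7 (rule 158): 11010000110010
Gen 8 (rule 30): 10011001101111
Gen 9 (rule 149): 11000100000110
Gen 10 (rule 73): 11010001110110
Gen 11 (rule 158): 10011011100101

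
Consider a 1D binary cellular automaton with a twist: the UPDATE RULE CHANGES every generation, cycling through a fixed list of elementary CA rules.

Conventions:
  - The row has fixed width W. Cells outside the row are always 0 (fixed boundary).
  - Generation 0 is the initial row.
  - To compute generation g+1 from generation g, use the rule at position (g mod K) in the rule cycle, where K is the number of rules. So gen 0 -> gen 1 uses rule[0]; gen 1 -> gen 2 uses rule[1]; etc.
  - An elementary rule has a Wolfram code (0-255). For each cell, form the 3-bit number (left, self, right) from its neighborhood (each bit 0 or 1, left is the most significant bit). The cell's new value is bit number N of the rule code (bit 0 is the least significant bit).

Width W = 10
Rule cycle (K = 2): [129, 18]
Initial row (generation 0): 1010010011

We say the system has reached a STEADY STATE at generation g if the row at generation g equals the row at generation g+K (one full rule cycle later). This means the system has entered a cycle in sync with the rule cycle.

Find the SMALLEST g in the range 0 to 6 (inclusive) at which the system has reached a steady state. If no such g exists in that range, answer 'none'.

Gen 0: 1010010011
Gen 1 (rule 129): 0000000000
Gen 2 (rule 18): 0000000000
Gen 3 (rule 129): 1111111111
Gen 4 (rule 18): 0000000000
Gen 5 (rule 129): 1111111111
Gen 6 (rule 18): 0000000000
Gen 7 (rule 129): 1111111111
Gen 8 (rule 18): 0000000000

Answer: 2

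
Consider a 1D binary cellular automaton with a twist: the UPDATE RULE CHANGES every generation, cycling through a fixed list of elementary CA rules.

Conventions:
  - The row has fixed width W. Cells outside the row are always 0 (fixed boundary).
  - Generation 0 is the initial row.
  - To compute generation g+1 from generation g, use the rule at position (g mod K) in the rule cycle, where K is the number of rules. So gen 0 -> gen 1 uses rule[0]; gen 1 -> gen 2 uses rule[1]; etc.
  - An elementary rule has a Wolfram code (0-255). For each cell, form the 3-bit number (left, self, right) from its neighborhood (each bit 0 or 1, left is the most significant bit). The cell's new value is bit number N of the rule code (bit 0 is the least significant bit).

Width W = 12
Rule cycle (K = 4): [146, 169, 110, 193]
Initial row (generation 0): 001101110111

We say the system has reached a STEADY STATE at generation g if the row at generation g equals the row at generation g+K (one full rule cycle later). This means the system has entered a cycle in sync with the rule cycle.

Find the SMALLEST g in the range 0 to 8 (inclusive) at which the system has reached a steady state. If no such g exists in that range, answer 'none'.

Answer: none

Derivation:
Gen 0: 001101110111
Gen 1 (rule 146): 010000100010
Gen 2 (rule 169): 000110001000
Gen 3 (rule 110): 001110011000
Gen 4 (rule 193): 100110001011
Gen 5 (rule 146): 011001010000
Gen 6 (rule 169): 010000100111
Gen 7 (rule 110): 110001101101
Gen 8 (rule 193): 010100100100
Gen 9 (rule 146): 100011011010
Gen 10 (rule 169): 001010110100
Gen 11 (rule 110): 011111111100
Gen 12 (rule 193): 001111111101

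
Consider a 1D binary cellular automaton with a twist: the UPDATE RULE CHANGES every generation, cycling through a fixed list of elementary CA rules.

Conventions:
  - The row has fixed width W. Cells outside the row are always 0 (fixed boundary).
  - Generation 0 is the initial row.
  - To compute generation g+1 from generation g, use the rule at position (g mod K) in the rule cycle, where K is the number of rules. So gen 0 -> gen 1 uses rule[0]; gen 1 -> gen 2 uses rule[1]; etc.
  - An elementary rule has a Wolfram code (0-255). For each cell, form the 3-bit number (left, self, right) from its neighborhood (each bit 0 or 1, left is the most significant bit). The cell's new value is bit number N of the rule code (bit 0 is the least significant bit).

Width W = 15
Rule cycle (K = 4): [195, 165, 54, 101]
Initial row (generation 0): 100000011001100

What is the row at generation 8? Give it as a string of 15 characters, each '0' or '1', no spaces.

Gen 0: 100000011001100
Gen 1 (rule 195): 001111101010101
Gen 2 (rule 165): 100111011111111
Gen 3 (rule 54): 111000100000000
Gen 4 (rule 101): 001010101111111
Gen 5 (rule 195): 110000000111111
Gen 6 (rule 165): 000111110011110
Gen 7 (rule 54): 001000001100001
Gen 8 (rule 101): 101011100101101

Answer: 101011100101101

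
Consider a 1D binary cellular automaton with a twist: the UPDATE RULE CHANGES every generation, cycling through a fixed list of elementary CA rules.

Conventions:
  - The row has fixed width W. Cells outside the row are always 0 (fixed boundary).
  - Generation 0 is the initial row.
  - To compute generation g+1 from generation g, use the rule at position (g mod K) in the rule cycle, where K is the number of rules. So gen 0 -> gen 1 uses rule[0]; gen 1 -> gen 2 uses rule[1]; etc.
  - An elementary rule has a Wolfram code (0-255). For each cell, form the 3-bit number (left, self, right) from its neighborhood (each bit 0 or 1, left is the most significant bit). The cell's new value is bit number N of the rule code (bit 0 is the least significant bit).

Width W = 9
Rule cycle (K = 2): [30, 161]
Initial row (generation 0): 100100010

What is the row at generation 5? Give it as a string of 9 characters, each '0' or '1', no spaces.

Answer: 001111110

Derivation:
Gen 0: 100100010
Gen 1 (rule 30): 111110111
Gen 2 (rule 161): 011101010
Gen 3 (rule 30): 110001011
Gen 4 (rule 161): 000100100
Gen 5 (rule 30): 001111110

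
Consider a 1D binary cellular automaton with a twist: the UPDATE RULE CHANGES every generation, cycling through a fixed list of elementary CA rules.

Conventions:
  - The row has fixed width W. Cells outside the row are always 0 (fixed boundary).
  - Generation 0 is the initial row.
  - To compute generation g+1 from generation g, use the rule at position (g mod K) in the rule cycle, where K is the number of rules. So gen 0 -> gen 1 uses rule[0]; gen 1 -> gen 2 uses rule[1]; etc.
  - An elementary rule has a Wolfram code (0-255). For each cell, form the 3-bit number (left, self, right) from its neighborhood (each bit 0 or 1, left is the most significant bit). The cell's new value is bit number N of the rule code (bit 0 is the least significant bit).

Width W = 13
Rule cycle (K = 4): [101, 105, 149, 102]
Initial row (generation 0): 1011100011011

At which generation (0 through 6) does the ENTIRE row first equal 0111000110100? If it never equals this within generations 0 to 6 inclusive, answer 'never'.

Answer: 6

Derivation:
Gen 0: 1011100011011
Gen 1 (rule 101): 1100101001101
Gen 2 (rule 105): 1100010001110
Gen 3 (rule 149): 0011011100101
Gen 4 (rule 102): 0101100101111
Gen 5 (rule 101): 0110100110001
Gen 6 (rule 105): 0111000110100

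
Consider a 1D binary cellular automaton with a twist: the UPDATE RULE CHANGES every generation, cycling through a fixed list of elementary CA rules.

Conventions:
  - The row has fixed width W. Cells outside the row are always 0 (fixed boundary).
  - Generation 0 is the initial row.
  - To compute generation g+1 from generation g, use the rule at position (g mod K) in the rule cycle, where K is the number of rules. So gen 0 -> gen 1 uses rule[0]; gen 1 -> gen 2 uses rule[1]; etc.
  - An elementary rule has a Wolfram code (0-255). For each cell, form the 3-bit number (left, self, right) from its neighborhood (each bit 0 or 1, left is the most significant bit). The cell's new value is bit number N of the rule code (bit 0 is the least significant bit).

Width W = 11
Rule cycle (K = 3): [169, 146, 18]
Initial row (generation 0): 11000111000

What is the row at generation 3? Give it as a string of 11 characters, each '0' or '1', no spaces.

Answer: 10010010010

Derivation:
Gen 0: 11000111000
Gen 1 (rule 169): 10010110011
Gen 2 (rule 146): 01100001100
Gen 3 (rule 18): 10010010010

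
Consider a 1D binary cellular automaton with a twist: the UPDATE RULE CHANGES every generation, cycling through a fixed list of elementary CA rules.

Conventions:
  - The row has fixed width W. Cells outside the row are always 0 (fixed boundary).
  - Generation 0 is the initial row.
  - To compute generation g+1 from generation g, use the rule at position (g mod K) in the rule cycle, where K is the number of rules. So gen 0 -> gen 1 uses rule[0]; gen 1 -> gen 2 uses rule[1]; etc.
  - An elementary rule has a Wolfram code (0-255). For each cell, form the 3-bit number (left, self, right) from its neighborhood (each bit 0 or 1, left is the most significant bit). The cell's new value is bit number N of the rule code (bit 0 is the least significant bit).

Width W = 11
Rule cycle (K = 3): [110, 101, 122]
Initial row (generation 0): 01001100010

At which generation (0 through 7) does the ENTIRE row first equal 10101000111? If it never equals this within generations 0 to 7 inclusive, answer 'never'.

Gen 0: 01001100010
Gen 1 (rule 110): 11011100110
Gen 2 (rule 101): 01100100010
Gen 3 (rule 122): 11111010101
Gen 4 (rule 110): 10001111111
Gen 5 (rule 101): 10100000001
Gen 6 (rule 122): 01010000010
Gen 7 (rule 110): 11110000110

Answer: never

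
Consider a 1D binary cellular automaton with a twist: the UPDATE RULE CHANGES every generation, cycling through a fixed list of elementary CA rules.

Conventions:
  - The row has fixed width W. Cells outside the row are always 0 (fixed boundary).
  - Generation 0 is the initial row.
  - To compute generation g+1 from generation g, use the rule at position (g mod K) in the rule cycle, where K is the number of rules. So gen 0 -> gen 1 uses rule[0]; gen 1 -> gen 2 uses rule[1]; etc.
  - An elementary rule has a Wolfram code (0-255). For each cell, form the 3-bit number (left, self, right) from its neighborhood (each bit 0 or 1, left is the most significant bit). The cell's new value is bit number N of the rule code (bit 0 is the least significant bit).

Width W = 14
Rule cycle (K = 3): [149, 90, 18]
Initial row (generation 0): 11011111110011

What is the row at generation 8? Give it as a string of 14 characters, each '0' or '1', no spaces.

Gen 0: 11011111110011
Gen 1 (rule 149): 00001111101000
Gen 2 (rule 90): 00011000100100
Gen 3 (rule 18): 00100101011010
Gen 4 (rule 149): 10110101000011
Gen 5 (rule 90): 00110000100111
Gen 6 (rule 18): 01001001011000
Gen 7 (rule 149): 01101101000111
Gen 8 (rule 90): 11101100101101

Answer: 11101100101101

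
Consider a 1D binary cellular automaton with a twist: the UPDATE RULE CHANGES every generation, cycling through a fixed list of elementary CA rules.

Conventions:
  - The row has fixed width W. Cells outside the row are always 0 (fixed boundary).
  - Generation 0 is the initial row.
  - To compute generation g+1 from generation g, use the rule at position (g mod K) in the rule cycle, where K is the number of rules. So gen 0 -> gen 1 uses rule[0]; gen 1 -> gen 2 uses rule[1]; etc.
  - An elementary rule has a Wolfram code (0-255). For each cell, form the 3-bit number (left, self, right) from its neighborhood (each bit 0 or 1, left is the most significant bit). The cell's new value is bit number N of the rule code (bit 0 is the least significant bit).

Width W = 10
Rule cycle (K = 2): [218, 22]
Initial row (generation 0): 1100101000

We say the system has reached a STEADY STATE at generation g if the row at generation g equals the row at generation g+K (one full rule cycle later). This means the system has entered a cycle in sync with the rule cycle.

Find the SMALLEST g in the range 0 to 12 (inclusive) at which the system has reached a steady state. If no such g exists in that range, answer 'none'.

Gen 0: 1100101000
Gen 1 (rule 218): 1111000100
Gen 2 (rule 22): 0000101110
Gen 3 (rule 218): 0001001111
Gen 4 (rule 22): 0011110000
Gen 5 (rule 218): 0111111000
Gen 6 (rule 22): 1000000100
Gen 7 (rule 218): 0100001010
Gen 8 (rule 22): 1110011011
Gen 9 (rule 218): 1111111011
Gen 10 (rule 22): 0000000000
Gen 11 (rule 218): 0000000000
Gen 12 (rule 22): 0000000000
Gen 13 (rule 218): 0000000000
Gen 14 (rule 22): 0000000000

Answer: 10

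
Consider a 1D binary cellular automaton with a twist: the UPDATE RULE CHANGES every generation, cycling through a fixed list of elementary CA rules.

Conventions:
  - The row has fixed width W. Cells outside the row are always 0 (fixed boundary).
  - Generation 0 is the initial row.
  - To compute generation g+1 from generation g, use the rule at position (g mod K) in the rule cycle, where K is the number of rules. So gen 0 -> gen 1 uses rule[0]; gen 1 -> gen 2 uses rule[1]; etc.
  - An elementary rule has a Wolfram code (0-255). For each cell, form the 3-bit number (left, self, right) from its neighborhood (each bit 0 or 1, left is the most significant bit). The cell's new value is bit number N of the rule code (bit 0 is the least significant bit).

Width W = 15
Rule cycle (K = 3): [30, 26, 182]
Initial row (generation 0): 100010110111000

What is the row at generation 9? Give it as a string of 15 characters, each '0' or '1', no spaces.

Answer: 111001001010111

Derivation:
Gen 0: 100010110111000
Gen 1 (rule 30): 110110100100100
Gen 2 (rule 26): 100100011011010
Gen 3 (rule 182): 111110100100111
Gen 4 (rule 30): 100000111111100
Gen 5 (rule 26): 010001100000010
Gen 6 (rule 182): 111010010000111
Gen 7 (rule 30): 100011111001100
Gen 8 (rule 26): 010110000111010
Gen 9 (rule 182): 111001001010111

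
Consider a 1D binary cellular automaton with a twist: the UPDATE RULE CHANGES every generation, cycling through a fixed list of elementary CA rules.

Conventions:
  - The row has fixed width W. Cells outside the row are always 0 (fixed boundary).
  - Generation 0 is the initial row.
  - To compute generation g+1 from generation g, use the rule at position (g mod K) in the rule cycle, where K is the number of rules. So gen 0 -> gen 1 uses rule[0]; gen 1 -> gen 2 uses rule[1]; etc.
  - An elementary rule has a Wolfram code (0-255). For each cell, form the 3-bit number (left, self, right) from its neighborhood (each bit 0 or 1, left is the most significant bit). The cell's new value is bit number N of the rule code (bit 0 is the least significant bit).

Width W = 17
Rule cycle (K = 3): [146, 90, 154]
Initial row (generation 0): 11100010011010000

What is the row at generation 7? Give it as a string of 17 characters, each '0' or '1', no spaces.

Answer: 01000000000001000

Derivation:
Gen 0: 11100010011010000
Gen 1 (rule 146): 01010101100001000
Gen 2 (rule 90): 10000001110010100
Gen 3 (rule 154): 01000011101100010
Gen 4 (rule 146): 10100101000010101
Gen 5 (rule 90): 00011000100100000
Gen 6 (rule 154): 00110101011010000
Gen 7 (rule 146): 01000000000001000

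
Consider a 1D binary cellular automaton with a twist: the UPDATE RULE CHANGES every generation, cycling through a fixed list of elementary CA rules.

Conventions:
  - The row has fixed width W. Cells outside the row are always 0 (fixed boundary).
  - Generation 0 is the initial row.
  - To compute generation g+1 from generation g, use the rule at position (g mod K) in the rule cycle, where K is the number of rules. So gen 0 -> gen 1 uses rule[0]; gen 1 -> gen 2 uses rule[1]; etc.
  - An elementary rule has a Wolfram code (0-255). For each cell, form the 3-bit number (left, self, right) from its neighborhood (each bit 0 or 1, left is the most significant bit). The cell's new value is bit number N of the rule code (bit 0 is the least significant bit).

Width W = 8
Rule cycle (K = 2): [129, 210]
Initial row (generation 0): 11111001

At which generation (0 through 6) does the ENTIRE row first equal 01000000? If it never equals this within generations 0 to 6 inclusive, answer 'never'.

Answer: 6

Derivation:
Gen 0: 11111001
Gen 1 (rule 129): 01110000
Gen 2 (rule 210): 10111000
Gen 3 (rule 129): 00010011
Gen 4 (rule 210): 00101101
Gen 5 (rule 129): 10000000
Gen 6 (rule 210): 01000000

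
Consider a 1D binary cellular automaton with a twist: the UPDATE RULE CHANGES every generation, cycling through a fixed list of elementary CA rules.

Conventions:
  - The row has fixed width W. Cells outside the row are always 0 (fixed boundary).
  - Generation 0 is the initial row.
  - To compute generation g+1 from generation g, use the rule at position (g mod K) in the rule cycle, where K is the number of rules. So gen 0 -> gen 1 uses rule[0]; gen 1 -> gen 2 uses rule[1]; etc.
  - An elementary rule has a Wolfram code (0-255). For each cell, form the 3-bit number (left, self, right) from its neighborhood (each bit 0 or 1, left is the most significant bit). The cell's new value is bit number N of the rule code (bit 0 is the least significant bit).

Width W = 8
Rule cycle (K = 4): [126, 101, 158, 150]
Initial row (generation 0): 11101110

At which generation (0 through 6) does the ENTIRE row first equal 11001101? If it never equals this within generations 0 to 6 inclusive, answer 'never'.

Gen 0: 11101110
Gen 1 (rule 126): 10111011
Gen 2 (rule 101): 11001101
Gen 3 (rule 158): 10111001
Gen 4 (rule 150): 10010111
Gen 5 (rule 126): 11111101
Gen 6 (rule 101): 00000111

Answer: 2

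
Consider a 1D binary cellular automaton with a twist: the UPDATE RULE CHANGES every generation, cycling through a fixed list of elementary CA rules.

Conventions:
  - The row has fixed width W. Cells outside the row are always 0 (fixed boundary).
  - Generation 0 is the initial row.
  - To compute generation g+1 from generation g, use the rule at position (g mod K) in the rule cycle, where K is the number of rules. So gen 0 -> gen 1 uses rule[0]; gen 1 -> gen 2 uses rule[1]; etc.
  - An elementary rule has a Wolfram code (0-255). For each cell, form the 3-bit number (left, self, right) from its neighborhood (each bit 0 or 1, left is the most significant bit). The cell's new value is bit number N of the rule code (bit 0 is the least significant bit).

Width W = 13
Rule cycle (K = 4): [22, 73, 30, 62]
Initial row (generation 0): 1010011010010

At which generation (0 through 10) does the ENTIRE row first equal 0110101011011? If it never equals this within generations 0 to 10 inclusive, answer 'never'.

Gen 0: 1010011010010
Gen 1 (rule 22): 1011100011111
Gen 2 (rule 73): 0010101010001
Gen 3 (rule 30): 0110101011011
Gen 4 (rule 62): 1101111110110
Gen 5 (rule 22): 0000000000001
Gen 6 (rule 73): 1111111111100
Gen 7 (rule 30): 1000000000010
Gen 8 (rule 62): 1100000000111
Gen 9 (rule 22): 0010000001000
Gen 10 (rule 73): 1000111100011

Answer: 3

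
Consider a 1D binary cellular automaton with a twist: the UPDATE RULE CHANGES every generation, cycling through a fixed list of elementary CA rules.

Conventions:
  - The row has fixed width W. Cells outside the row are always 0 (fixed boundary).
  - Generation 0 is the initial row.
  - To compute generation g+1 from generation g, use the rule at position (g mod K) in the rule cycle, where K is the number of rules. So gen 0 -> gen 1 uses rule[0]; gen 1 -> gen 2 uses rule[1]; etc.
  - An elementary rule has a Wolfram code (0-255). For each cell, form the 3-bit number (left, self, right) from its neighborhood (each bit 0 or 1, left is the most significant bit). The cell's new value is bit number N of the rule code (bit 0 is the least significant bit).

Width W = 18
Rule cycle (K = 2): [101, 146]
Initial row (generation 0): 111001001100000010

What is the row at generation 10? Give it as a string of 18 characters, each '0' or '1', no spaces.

Gen 0: 111001001100000010
Gen 1 (rule 101): 001001000101111010
Gen 2 (rule 146): 010110101000110001
Gen 3 (rule 101): 011011111010010101
Gen 4 (rule 146): 100001110001100000
Gen 5 (rule 101): 101100010100101111
Gen 6 (rule 146): 000010100011000110
Gen 7 (rule 101): 111011101001010010
Gen 8 (rule 146): 010001000110001101
Gen 9 (rule 101): 010101010010100111
Gen 10 (rule 146): 100000001100011010

Answer: 100000001100011010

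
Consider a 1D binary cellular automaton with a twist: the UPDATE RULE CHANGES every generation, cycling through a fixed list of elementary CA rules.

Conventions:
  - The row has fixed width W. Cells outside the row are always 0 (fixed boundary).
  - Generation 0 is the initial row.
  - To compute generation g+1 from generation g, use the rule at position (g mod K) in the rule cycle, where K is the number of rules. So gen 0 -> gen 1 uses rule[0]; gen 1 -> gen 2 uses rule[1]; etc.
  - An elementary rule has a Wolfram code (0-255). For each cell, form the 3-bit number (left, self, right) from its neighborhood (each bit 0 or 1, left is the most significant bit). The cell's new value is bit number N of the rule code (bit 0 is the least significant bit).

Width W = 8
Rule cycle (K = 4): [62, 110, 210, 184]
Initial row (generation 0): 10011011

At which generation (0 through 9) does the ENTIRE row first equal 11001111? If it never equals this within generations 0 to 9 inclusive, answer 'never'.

Gen 0: 10011011
Gen 1 (rule 62): 11110110
Gen 2 (rule 110): 10011110
Gen 3 (rule 210): 01101111
Gen 4 (rule 184): 01011110
Gen 5 (rule 62): 11110001
Gen 6 (rule 110): 10010011
Gen 7 (rule 210): 01101101
Gen 8 (rule 184): 01011010
Gen 9 (rule 62): 11110111

Answer: never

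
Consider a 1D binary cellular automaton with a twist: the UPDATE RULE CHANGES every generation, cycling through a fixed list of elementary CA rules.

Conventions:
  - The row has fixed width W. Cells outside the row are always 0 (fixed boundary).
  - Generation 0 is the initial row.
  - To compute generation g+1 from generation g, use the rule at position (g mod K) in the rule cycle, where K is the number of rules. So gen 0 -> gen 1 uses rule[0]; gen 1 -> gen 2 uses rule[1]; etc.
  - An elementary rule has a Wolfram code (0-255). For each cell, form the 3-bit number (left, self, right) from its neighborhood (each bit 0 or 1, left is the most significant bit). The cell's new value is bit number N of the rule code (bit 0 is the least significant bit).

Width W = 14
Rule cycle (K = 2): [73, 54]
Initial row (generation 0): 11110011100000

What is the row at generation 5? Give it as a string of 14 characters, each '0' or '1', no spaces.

Answer: 11011110101011

Derivation:
Gen 0: 11110011100000
Gen 1 (rule 73): 10010010101111
Gen 2 (rule 54): 11111111110000
Gen 3 (rule 73): 10000000010111
Gen 4 (rule 54): 11000000111000
Gen 5 (rule 73): 11011110101011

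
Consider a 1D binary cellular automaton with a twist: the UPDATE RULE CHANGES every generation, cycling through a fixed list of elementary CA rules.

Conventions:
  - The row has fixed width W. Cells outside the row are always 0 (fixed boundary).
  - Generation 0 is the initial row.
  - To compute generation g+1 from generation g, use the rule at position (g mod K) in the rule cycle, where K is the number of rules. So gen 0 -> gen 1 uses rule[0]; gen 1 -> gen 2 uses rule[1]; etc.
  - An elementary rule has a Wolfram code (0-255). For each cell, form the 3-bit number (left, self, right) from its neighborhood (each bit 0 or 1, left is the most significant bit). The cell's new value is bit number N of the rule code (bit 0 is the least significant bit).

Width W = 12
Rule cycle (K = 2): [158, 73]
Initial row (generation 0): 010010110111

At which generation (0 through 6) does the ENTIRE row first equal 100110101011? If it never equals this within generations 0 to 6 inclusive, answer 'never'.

Answer: never

Derivation:
Gen 0: 010010110111
Gen 1 (rule 158): 111110100110
Gen 2 (rule 73): 100010000110
Gen 3 (rule 158): 110111001101
Gen 4 (rule 73): 110101001100
Gen 5 (rule 158): 100101111010
Gen 6 (rule 73): 000001001000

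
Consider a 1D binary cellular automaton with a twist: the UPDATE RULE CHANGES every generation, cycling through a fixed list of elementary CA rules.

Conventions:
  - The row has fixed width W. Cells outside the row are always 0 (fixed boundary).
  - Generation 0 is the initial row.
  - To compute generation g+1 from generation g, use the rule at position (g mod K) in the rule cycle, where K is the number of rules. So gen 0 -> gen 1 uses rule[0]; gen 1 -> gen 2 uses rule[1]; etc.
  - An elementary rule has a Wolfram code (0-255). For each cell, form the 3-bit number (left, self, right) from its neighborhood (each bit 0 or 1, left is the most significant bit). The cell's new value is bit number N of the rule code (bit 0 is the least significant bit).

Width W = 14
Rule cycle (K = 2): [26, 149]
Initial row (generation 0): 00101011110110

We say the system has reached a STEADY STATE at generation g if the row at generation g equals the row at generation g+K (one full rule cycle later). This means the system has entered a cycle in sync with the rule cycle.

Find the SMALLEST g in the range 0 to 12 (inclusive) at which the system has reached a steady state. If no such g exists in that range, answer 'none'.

Gen 0: 00101011110110
Gen 1 (rule 26): 01000010000101
Gen 2 (rule 149): 01111011110101
Gen 3 (rule 26): 11000010000000
Gen 4 (rule 149): 00111011111111
Gen 5 (rule 26): 01100010000000
Gen 6 (rule 149): 00011011111111
Gen 7 (rule 26): 00110010000000
Gen 8 (rule 149): 10001011111111
Gen 9 (rule 26): 01010010000000
Gen 10 (rule 149): 01011011111111
Gen 11 (rule 26): 10010010000000
Gen 12 (rule 149): 11011011111111
Gen 13 (rule 26): 10010010000000
Gen 14 (rule 149): 11011011111111

Answer: 11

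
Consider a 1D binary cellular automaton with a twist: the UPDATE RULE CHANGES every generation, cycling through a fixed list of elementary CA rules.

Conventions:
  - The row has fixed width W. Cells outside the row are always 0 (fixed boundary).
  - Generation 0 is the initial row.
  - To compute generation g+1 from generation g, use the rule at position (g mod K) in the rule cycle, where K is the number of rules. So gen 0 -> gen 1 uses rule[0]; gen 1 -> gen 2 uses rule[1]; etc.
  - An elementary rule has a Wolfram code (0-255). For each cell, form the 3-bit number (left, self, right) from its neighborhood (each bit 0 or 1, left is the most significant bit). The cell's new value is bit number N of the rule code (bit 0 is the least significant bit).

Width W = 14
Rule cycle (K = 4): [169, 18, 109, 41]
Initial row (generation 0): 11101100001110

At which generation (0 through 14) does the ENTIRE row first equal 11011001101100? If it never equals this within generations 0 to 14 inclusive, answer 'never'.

Gen 0: 11101100001110
Gen 1 (rule 169): 11011001101100
Gen 2 (rule 18): 00000110000010
Gen 3 (rule 109): 11110110111010
Gen 4 (rule 41): 10001101100100
Gen 5 (rule 169): 00101011000001
Gen 6 (rule 18): 01000000100010
Gen 7 (rule 109): 01011110101010
Gen 8 (rule 41): 00110001010100
Gen 9 (rule 169): 10100100101001
Gen 10 (rule 18): 00011011000110
Gen 11 (rule 109): 11011111010110
Gen 12 (rule 41): 10110000101100
Gen 13 (rule 169): 01100110011001
Gen 14 (rule 18): 10011001100110

Answer: 1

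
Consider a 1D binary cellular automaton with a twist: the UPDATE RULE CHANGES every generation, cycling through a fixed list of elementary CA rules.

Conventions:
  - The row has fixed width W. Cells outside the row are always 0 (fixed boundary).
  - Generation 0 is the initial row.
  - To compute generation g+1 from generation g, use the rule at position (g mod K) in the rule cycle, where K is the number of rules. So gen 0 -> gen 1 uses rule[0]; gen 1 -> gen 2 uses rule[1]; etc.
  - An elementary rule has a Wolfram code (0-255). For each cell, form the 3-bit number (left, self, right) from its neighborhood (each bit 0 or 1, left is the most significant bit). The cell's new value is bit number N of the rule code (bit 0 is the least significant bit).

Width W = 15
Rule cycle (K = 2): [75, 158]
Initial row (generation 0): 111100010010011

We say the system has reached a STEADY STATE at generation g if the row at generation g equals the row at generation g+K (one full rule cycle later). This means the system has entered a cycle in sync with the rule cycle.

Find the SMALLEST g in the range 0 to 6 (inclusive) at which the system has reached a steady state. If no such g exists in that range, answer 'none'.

Gen 0: 111100010010011
Gen 1 (rule 75): 100101100100111
Gen 2 (rule 158): 111101011111110
Gen 3 (rule 75): 100100010000010
Gen 4 (rule 158): 111110111000111
Gen 5 (rule 75): 100010101011101
Gen 6 (rule 158): 110110101011001
Gen 7 (rule 75): 110110000011010
Gen 8 (rule 158): 100101000110011

Answer: none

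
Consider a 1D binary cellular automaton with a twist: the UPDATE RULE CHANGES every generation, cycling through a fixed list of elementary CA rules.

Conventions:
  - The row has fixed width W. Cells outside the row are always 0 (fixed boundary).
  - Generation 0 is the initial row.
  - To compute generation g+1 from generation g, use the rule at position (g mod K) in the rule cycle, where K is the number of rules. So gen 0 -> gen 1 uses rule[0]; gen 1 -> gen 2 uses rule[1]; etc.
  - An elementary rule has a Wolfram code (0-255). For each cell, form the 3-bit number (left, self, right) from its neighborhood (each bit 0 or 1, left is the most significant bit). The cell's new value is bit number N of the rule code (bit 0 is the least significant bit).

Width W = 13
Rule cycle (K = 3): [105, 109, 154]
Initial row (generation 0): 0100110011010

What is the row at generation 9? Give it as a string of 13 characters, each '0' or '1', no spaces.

Gen 0: 0100110011010
Gen 1 (rule 105): 0000110011100
Gen 2 (rule 109): 1110110010101
Gen 3 (rule 154): 1100101100000
Gen 4 (rule 105): 1100011101111
Gen 5 (rule 109): 1101010111001
Gen 6 (rule 154): 1000000110110
Gen 7 (rule 105): 0011110111110
Gen 8 (rule 109): 1010011100010
Gen 9 (rule 154): 0001111010101

Answer: 0001111010101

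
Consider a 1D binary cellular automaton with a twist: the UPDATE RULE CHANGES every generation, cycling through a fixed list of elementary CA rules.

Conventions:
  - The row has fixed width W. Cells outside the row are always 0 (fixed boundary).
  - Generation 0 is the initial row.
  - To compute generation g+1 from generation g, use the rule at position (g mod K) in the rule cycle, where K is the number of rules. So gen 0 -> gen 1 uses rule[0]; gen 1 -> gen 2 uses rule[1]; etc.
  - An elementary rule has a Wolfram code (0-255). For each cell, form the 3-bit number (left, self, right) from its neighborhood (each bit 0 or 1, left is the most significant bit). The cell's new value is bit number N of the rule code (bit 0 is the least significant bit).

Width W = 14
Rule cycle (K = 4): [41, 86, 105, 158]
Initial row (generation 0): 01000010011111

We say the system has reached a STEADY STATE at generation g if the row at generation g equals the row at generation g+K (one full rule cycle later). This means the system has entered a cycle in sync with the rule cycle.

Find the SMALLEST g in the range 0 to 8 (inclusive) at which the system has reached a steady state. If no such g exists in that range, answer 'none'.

Answer: none

Derivation:
Gen 0: 01000010011111
Gen 1 (rule 41): 00011000010000
Gen 2 (rule 86): 00101100111000
Gen 3 (rule 105): 10011100101011
Gen 4 (rule 158): 11111011101010
Gen 5 (rule 41): 10000110010100
Gen 6 (rule 86): 11001011110110
Gen 7 (rule 105): 11000110011110
Gen 8 (rule 158): 10101101111101
Gen 9 (rule 41): 01011011000010
Gen 10 (rule 86): 11001001100111
Gen 11 (rule 105): 11000001100101
Gen 12 (rule 158): 10100011011101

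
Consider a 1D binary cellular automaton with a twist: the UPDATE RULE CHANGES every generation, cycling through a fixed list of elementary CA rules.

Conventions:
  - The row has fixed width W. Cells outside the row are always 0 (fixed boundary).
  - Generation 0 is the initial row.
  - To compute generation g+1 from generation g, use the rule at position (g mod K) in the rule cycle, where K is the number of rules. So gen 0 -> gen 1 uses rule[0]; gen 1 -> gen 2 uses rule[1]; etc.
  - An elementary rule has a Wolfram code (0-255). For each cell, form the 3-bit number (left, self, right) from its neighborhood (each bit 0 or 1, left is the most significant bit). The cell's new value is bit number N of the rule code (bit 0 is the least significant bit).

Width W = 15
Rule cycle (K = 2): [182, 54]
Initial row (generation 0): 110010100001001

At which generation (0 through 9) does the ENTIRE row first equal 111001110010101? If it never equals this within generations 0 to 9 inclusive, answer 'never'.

Answer: 7

Derivation:
Gen 0: 110010100001001
Gen 1 (rule 182): 001111110011111
Gen 2 (rule 54): 010000001100000
Gen 3 (rule 182): 111000010010000
Gen 4 (rule 54): 000100111111000
Gen 5 (rule 182): 001111011110100
Gen 6 (rule 54): 010000100001110
Gen 7 (rule 182): 111001110010101
Gen 8 (rule 54): 000110001111111
Gen 9 (rule 182): 001001010111110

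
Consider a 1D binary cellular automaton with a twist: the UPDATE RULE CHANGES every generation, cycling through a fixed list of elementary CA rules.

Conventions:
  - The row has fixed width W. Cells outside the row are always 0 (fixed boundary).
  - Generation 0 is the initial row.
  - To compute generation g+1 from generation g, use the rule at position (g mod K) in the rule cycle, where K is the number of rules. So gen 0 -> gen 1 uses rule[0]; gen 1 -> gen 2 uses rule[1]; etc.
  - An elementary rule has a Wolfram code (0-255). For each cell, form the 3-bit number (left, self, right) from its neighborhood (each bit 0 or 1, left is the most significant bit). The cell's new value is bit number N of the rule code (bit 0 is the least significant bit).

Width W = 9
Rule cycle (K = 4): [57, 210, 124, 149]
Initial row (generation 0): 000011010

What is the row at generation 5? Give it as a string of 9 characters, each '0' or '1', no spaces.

Answer: 100110000

Derivation:
Gen 0: 000011010
Gen 1 (rule 57): 111010101
Gen 2 (rule 210): 011000000
Gen 3 (rule 124): 011100000
Gen 4 (rule 149): 001011111
Gen 5 (rule 57): 100110000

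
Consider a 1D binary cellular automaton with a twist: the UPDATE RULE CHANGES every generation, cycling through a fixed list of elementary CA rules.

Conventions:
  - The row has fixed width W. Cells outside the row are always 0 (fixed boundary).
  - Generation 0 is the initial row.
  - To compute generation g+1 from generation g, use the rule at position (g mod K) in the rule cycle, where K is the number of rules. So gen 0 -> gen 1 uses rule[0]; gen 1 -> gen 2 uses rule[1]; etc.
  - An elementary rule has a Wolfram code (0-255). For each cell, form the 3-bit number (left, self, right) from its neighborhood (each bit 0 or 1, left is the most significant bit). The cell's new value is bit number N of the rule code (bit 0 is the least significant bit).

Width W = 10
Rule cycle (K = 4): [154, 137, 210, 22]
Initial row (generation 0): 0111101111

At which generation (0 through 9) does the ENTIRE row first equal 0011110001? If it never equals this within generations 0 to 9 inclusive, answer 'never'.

Gen 0: 0111101111
Gen 1 (rule 154): 1111001110
Gen 2 (rule 137): 1110001100
Gen 3 (rule 210): 0111010110
Gen 4 (rule 22): 1000010001
Gen 5 (rule 154): 0100101010
Gen 6 (rule 137): 0000000000
Gen 7 (rule 210): 0000000000
Gen 8 (rule 22): 0000000000
Gen 9 (rule 154): 0000000000

Answer: never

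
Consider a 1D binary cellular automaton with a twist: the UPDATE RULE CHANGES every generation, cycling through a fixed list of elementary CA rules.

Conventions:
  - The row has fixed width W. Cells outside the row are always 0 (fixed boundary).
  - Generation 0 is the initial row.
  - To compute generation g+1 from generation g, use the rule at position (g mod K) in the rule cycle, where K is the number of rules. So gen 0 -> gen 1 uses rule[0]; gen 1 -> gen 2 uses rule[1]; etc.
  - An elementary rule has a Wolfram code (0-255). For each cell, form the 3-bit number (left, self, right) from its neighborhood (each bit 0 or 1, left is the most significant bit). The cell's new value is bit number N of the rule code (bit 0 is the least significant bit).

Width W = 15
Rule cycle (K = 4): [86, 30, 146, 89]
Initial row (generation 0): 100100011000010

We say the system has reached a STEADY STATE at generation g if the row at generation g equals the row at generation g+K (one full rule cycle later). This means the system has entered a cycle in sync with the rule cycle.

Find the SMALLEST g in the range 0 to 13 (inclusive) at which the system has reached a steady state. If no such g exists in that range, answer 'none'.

Answer: none

Derivation:
Gen 0: 100100011000010
Gen 1 (rule 86): 111110101100111
Gen 2 (rule 30): 100000101011100
Gen 3 (rule 146): 010001000001010
Gen 4 (rule 89): 001100111100001
Gen 5 (rule 86): 010111000110011
Gen 6 (rule 30): 110100101101110
Gen 7 (rule 146): 000011000000101
Gen 8 (rule 89): 111011111110000
Gen 9 (rule 86): 001000000011000
Gen 10 (rule 30): 011100000110100
Gen 11 (rule 146): 101010001000010
Gen 12 (rule 89): 000001100111001
Gen 13 (rule 86): 000010111001111
Gen 14 (rule 30): 000110100111000
Gen 15 (rule 146): 001000011010100
Gen 16 (rule 89): 100111011000011
Gen 17 (rule 86): 111001001100101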